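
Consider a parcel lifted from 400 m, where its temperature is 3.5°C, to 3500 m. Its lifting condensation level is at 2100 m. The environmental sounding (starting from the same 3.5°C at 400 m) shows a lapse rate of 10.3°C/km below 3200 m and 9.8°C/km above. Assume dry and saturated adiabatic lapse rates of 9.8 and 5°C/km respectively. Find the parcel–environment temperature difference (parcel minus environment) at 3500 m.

+8.12°C (parcel warmer than environment)

Parcel:
  From 400 m to 2100 m (dry): cools by 9.8 × 1.7 = 16.66°C, giving -13.16°C.
  From 2100 m to 3500 m (saturated): cools by 5 × 1.4 = 7°C, giving -20.16°C.
Environment:
  From 400 m to 3200 m (environment, lower layer): cools by 10.3 × 2.8 = 28.84°C, giving -25.34°C.
  From 3200 m to 3500 m (environment, upper layer): cools by 9.8 × 0.3 = 2.94°C, giving -28.28°C.
T_parcel − T_env = -20.16 − (-28.28) = +8.12°C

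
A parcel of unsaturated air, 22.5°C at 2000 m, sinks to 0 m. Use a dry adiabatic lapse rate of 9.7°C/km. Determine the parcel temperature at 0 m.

2000–0 m, dry adiabatic: Δz = 2 km ⇒ ΔT = +19.4°C; T = 41.9°C

41.9°C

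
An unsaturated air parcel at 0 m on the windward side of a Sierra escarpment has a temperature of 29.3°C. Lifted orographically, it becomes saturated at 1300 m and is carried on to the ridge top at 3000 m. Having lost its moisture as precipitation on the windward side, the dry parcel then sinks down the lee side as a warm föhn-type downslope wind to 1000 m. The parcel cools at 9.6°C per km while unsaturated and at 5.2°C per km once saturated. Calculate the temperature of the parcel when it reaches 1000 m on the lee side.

0–1300 m, dry: Δz = 1.3 km ⇒ ΔT = -12.48°C; T = 16.82°C
1300–3000 m, saturated: Δz = 1.7 km ⇒ ΔT = -8.84°C; T = 7.98°C
3000–1000 m, dry descent: Δz = 2 km ⇒ ΔT = +19.2°C; T = 27.18°C

27.18°C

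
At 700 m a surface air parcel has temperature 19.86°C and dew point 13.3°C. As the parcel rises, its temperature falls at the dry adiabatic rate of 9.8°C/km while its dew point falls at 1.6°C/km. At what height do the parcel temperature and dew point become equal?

T and T_d converge at 9.8 − 1.6 = 8.2°C per km
Height above start = (19.86 − 13.3) / 8.2 = 0.8 km
LCL altitude = 700 m + 800 m = 1500 m

1500 m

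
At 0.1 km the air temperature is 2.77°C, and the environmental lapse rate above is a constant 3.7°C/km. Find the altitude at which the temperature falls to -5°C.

2.2 km

Height above start = (2.77 − (-5)) / 3.7 = 2.1 km
Altitude = 100 m + 2100 m = 2200 m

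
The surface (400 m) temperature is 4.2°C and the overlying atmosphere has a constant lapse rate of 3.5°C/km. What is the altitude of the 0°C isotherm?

Height above start = (4.2 − 0) / 3.5 = 1.2 km
Altitude = 400 m + 1200 m = 1600 m

1600 m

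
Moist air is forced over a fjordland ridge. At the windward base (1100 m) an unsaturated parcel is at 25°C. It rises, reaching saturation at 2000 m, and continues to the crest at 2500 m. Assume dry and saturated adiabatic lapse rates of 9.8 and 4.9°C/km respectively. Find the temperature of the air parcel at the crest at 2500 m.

13.73°C

1100 → 2000 m (dry, 9.8°C/km): ΔT = -9.8 × 0.9 = -8.82°C → T = 16.18°C
2000 → 2500 m (saturated, 4.9°C/km): ΔT = -4.9 × 0.5 = -2.45°C → T = 13.73°C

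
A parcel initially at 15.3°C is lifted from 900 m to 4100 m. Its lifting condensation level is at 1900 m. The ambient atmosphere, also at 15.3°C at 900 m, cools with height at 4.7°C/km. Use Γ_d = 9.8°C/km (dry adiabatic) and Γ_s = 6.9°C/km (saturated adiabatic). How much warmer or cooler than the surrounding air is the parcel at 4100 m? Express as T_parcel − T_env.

-9.94°C (parcel cooler than environment)

Parcel:
  900 → 1900 m (dry, 9.8°C/km): ΔT = -9.8 × 1 = -9.8°C → T = 5.5°C
  1900 → 4100 m (saturated, 6.9°C/km): ΔT = -6.9 × 2.2 = -15.18°C → T = -9.68°C
Environment:
  900 → 4100 m (environment, 4.7°C/km): ΔT = -4.7 × 3.2 = -15.04°C → T = 0.26°C
T_parcel − T_env = -9.68 − 0.26 = -9.94°C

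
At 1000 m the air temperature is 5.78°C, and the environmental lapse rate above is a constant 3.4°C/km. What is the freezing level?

Height above start = (5.78 − 0) / 3.4 = 1.7 km
Altitude = 1000 m + 1700 m = 2700 m

2700 m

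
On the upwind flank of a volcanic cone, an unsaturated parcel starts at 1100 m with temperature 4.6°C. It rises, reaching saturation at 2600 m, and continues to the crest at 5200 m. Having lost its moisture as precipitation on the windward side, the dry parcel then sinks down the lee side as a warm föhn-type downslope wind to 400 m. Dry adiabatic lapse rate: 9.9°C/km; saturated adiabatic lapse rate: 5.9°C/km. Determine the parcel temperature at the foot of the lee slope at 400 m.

21.93°C

1100–2600 m, dry: Δz = 1.5 km ⇒ ΔT = -14.85°C; T = -10.25°C
2600–5200 m, saturated: Δz = 2.6 km ⇒ ΔT = -15.34°C; T = -25.59°C
5200–400 m, dry descent: Δz = 4.8 km ⇒ ΔT = +47.52°C; T = 21.93°C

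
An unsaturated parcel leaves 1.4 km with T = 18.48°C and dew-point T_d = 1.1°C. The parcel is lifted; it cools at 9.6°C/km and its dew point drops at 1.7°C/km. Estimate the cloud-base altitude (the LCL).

3.6 km

T and T_d converge at 9.6 − 1.7 = 7.9°C per km
Height above start = (18.48 − 1.1) / 7.9 = 2.2 km
LCL altitude = 1400 m + 2200 m = 3600 m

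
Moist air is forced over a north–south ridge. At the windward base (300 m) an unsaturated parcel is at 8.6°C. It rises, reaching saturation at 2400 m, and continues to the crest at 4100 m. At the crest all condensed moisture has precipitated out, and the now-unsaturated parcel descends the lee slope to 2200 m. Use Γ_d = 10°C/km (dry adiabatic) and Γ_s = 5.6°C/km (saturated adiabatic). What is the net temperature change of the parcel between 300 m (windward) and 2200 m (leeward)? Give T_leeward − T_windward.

-11.52°C

From 300 m to 2400 m (dry): cools by 10 × 2.1 = 21°C, giving -12.4°C.
From 2400 m to 4100 m (saturated): cools by 5.6 × 1.7 = 9.52°C, giving -21.92°C.
From 4100 m to 2200 m (dry descent): warms by 10 × 1.9 = 19°C, giving -2.92°C.
Net change vs windward start: -2.92 − 8.6 = -11.52°C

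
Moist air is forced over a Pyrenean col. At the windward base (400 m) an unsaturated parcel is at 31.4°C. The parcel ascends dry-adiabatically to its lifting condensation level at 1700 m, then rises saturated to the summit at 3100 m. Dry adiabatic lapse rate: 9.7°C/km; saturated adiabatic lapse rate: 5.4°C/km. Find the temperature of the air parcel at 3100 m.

400–1700 m, dry: Δz = 1.3 km ⇒ ΔT = -12.61°C; T = 18.79°C
1700–3100 m, saturated: Δz = 1.4 km ⇒ ΔT = -7.56°C; T = 11.23°C

11.23°C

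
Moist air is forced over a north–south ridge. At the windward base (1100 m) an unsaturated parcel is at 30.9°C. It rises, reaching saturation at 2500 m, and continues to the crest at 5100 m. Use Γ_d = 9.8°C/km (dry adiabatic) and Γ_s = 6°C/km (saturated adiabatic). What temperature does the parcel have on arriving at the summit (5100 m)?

From 1100 m to 2500 m (dry): cools by 9.8 × 1.4 = 13.72°C, giving 17.18°C.
From 2500 m to 5100 m (saturated): cools by 6 × 2.6 = 15.6°C, giving 1.58°C.

1.58°C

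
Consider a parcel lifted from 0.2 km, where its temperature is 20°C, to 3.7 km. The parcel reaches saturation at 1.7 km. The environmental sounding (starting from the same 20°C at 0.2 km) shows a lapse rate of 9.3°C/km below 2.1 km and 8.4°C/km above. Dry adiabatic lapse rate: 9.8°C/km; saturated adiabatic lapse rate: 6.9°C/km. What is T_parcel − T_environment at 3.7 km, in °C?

Parcel:
  From 200 m to 1700 m (dry): cools by 9.8 × 1.5 = 14.7°C, giving 5.3°C.
  From 1700 m to 3700 m (saturated): cools by 6.9 × 2 = 13.8°C, giving -8.5°C.
Environment:
  From 200 m to 2100 m (environment, lower layer): cools by 9.3 × 1.9 = 17.67°C, giving 2.33°C.
  From 2100 m to 3700 m (environment, upper layer): cools by 8.4 × 1.6 = 13.44°C, giving -11.11°C.
T_parcel − T_env = -8.5 − (-11.11) = +2.61°C

+2.61°C (parcel warmer than environment)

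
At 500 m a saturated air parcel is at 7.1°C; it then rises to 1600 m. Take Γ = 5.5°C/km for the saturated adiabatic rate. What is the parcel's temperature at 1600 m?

1.05°C

From 500 m to 1600 m (saturated adiabatic): cools by 5.5 × 1.1 = 6.05°C, giving 1.05°C.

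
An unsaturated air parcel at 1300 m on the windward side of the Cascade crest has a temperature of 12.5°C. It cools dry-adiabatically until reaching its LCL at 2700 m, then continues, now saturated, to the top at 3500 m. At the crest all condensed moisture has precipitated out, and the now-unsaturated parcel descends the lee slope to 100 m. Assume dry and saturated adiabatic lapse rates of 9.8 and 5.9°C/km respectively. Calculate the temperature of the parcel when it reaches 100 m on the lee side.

Dry to 2700 m: -9.8 × 1.4 km = -13.72°C, so T = -1.22°C.
Saturated to 3500 m: -5.9 × 0.8 km = -4.72°C, so T = -5.94°C.
Dry descent to 100 m: +9.8 × 3.4 km = +33.32°C, so T = 27.38°C.

27.38°C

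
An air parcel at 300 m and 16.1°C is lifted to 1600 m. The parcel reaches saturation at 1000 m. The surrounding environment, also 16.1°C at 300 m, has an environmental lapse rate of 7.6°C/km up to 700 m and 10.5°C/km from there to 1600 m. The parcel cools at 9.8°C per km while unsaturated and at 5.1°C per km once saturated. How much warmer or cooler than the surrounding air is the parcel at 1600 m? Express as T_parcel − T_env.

+2.57°C (parcel warmer than environment)

Parcel:
  Dry to 1000 m: -9.8 × 0.7 km = -6.86°C, so T = 9.24°C.
  Saturated to 1600 m: -5.1 × 0.6 km = -3.06°C, so T = 6.18°C.
Environment:
  Environment, lower layer to 700 m: -7.6 × 0.4 km = -3.04°C, so T = 13.06°C.
  Environment, upper layer to 1600 m: -10.5 × 0.9 km = -9.45°C, so T = 3.61°C.
T_parcel − T_env = 6.18 − 3.61 = +2.57°C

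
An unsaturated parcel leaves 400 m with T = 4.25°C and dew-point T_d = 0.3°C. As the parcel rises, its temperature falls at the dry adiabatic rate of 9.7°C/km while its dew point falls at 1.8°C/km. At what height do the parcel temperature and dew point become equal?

900 m

T and T_d converge at 9.7 − 1.8 = 7.9°C per km
Height above start = (4.25 − 0.3) / 7.9 = 0.5 km
LCL altitude = 400 m + 500 m = 900 m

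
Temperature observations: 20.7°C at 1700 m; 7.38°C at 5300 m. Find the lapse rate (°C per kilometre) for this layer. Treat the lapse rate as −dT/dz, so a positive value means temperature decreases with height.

Γ = −ΔT/Δz = (20.7 − 7.38) / (5300 − 1700) m
  = 13.32°C / 3.6 km = 3.7°C/km

3.7°C/km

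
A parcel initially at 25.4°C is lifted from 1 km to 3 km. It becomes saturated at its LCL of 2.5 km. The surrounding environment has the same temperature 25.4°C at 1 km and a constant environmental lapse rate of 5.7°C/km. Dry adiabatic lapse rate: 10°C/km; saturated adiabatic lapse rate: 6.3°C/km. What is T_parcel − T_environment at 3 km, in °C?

Parcel:
  Dry to 2500 m: -10 × 1.5 km = -15°C, so T = 10.4°C.
  Saturated to 3000 m: -6.3 × 0.5 km = -3.15°C, so T = 7.25°C.
Environment:
  Environment to 3000 m: -5.7 × 2 km = -11.4°C, so T = 14°C.
T_parcel − T_env = 7.25 − 14 = -6.75°C

-6.75°C (parcel cooler than environment)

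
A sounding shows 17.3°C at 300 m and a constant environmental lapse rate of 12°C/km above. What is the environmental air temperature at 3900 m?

-25.9°C

From 300 m to 3900 m (environmental): cools by 12 × 3.6 = 43.2°C, giving -25.9°C.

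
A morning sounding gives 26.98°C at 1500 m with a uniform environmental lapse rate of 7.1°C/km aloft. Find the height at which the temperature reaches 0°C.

5300 m

Height above start = (26.98 − 0) / 7.1 = 3.8 km
Altitude = 1500 m + 3800 m = 5300 m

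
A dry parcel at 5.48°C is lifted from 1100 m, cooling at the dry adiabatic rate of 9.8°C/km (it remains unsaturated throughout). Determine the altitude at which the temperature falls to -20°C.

3700 m

Height above start = (5.48 − (-20)) / 9.8 = 2.6 km
Altitude = 1100 m + 2600 m = 3700 m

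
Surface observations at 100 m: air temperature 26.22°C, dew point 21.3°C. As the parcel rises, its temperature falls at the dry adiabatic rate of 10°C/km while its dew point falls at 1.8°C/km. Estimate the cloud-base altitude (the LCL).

700 m

T and T_d converge at 10 − 1.8 = 8.2°C per km
Height above start = (26.22 − 21.3) / 8.2 = 0.6 km
LCL altitude = 100 m + 600 m = 700 m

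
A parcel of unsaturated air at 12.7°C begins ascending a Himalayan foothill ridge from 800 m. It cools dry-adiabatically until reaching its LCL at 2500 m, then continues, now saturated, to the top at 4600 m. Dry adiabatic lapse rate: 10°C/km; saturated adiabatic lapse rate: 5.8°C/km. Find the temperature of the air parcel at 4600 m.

From 800 m to 2500 m (dry): cools by 10 × 1.7 = 17°C, giving -4.3°C.
From 2500 m to 4600 m (saturated): cools by 5.8 × 2.1 = 12.18°C, giving -16.48°C.

-16.48°C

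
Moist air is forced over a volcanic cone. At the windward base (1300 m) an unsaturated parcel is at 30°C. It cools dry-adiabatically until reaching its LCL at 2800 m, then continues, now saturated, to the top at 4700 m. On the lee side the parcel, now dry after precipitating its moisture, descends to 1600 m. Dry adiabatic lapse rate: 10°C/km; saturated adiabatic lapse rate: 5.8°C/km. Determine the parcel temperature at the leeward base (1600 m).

1300 → 2800 m (dry, 10°C/km): ΔT = -10 × 1.5 = -15°C → T = 15°C
2800 → 4700 m (saturated, 5.8°C/km): ΔT = -5.8 × 1.9 = -11.02°C → T = 3.98°C
4700 → 1600 m (dry descent, 10°C/km): ΔT = +10 × 3.1 = +31°C → T = 34.98°C

34.98°C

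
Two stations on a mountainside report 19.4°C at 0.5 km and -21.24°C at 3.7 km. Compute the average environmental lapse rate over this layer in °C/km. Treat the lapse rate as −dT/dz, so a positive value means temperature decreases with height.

Γ = −ΔT/Δz = (19.4 − (-21.24)) / (3700 − 500) m
  = 40.64°C / 3.2 km = 12.7°C/km

12.7°C/km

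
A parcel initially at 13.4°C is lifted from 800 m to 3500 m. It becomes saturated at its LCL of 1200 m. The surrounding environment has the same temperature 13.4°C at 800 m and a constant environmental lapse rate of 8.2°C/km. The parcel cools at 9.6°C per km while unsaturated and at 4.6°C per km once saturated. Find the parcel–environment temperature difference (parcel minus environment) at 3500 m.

+7.72°C (parcel warmer than environment)

Parcel:
  Dry to 1200 m: -9.6 × 0.4 km = -3.84°C, so T = 9.56°C.
  Saturated to 3500 m: -4.6 × 2.3 km = -10.58°C, so T = -1.02°C.
Environment:
  Environment to 3500 m: -8.2 × 2.7 km = -22.14°C, so T = -8.74°C.
T_parcel − T_env = -1.02 − (-8.74) = +7.72°C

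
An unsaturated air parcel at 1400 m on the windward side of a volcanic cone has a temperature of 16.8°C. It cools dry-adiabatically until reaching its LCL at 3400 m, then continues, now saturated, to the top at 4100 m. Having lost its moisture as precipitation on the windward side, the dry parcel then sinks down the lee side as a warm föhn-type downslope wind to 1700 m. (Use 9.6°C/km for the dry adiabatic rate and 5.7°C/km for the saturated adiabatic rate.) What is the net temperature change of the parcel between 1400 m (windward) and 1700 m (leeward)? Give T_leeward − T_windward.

-0.15°C

Dry to 3400 m: -9.6 × 2 km = -19.2°C, so T = -2.4°C.
Saturated to 4100 m: -5.7 × 0.7 km = -3.99°C, so T = -6.39°C.
Dry descent to 1700 m: +9.6 × 2.4 km = +23.04°C, so T = 16.65°C.
Net change vs windward start: 16.65 − 16.8 = -0.15°C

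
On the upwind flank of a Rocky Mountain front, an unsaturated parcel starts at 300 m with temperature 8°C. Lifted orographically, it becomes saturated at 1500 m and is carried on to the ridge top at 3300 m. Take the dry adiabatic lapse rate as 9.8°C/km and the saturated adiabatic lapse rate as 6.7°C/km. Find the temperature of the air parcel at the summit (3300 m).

300 → 1500 m (dry, 9.8°C/km): ΔT = -9.8 × 1.2 = -11.76°C → T = -3.76°C
1500 → 3300 m (saturated, 6.7°C/km): ΔT = -6.7 × 1.8 = -12.06°C → T = -15.82°C

-15.82°C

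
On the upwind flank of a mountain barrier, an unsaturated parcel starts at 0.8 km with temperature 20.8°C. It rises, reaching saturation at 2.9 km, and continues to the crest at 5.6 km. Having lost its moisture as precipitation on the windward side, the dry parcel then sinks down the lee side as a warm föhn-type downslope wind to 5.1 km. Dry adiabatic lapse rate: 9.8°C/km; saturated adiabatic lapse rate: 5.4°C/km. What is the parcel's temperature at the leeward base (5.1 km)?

-9.46°C

800 → 2900 m (dry, 9.8°C/km): ΔT = -9.8 × 2.1 = -20.58°C → T = 0.22°C
2900 → 5600 m (saturated, 5.4°C/km): ΔT = -5.4 × 2.7 = -14.58°C → T = -14.36°C
5600 → 5100 m (dry descent, 9.8°C/km): ΔT = +9.8 × 0.5 = +4.9°C → T = -9.46°C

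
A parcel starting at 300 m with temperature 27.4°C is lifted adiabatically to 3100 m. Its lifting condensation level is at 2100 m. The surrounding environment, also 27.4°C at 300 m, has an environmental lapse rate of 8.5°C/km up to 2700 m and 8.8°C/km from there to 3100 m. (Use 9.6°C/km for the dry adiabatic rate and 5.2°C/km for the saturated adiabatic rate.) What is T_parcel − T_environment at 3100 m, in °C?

Parcel:
  From 300 m to 2100 m (dry): cools by 9.6 × 1.8 = 17.28°C, giving 10.12°C.
  From 2100 m to 3100 m (saturated): cools by 5.2 × 1 = 5.2°C, giving 4.92°C.
Environment:
  From 300 m to 2700 m (environment, lower layer): cools by 8.5 × 2.4 = 20.4°C, giving 7°C.
  From 2700 m to 3100 m (environment, upper layer): cools by 8.8 × 0.4 = 3.52°C, giving 3.48°C.
T_parcel − T_env = 4.92 − 3.48 = +1.44°C

+1.44°C (parcel warmer than environment)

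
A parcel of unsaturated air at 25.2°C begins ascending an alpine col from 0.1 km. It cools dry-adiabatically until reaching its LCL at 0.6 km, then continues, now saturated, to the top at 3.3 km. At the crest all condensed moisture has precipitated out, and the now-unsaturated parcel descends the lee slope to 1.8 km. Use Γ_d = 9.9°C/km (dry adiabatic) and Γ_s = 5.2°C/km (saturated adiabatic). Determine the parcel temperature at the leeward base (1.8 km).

100 → 600 m (dry, 9.9°C/km): ΔT = -9.9 × 0.5 = -4.95°C → T = 20.25°C
600 → 3300 m (saturated, 5.2°C/km): ΔT = -5.2 × 2.7 = -14.04°C → T = 6.21°C
3300 → 1800 m (dry descent, 9.9°C/km): ΔT = +9.9 × 1.5 = +14.85°C → T = 21.06°C

21.06°C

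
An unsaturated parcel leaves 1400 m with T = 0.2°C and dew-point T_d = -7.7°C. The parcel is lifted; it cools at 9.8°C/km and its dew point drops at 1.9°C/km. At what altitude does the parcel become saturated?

T and T_d converge at 9.8 − 1.9 = 7.9°C per km
Height above start = (0.2 − (-7.7)) / 7.9 = 1 km
LCL altitude = 1400 m + 1000 m = 2400 m

2400 m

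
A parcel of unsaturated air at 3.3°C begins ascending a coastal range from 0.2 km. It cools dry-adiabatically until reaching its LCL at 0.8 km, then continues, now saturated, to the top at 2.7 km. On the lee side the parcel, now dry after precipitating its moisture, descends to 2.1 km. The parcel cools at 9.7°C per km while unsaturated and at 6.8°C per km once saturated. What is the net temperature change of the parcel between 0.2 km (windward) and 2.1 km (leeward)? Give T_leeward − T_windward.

-12.92°C

Dry to 800 m: -9.7 × 0.6 km = -5.82°C, so T = -2.52°C.
Saturated to 2700 m: -6.8 × 1.9 km = -12.92°C, so T = -15.44°C.
Dry descent to 2100 m: +9.7 × 0.6 km = +5.82°C, so T = -9.62°C.
Net change vs windward start: -9.62 − 3.3 = -12.92°C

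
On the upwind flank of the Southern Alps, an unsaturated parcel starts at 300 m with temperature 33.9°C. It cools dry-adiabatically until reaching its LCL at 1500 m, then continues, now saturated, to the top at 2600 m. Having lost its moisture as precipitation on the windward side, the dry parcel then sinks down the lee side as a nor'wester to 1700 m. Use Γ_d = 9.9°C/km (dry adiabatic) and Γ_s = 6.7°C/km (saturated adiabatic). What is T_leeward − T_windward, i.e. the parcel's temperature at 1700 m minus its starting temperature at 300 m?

300–1500 m, dry: Δz = 1.2 km ⇒ ΔT = -11.88°C; T = 22.02°C
1500–2600 m, saturated: Δz = 1.1 km ⇒ ΔT = -7.37°C; T = 14.65°C
2600–1700 m, dry descent: Δz = 0.9 km ⇒ ΔT = +8.91°C; T = 23.56°C
Net change vs windward start: 23.56 − 33.9 = -10.34°C

-10.34°C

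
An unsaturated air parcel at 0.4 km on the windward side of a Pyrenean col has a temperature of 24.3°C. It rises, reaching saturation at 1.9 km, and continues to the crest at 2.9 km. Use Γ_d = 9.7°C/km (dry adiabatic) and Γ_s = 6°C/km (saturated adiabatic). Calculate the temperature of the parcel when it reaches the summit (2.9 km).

3.75°C

Dry to 1900 m: -9.7 × 1.5 km = -14.55°C, so T = 9.75°C.
Saturated to 2900 m: -6 × 1 km = -6°C, so T = 3.75°C.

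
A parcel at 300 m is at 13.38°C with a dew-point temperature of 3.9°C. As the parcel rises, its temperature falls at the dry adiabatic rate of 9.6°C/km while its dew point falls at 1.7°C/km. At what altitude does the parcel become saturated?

1500 m

T and T_d converge at 9.6 − 1.7 = 7.9°C per km
Height above start = (13.38 − 3.9) / 7.9 = 1.2 km
LCL altitude = 300 m + 1200 m = 1500 m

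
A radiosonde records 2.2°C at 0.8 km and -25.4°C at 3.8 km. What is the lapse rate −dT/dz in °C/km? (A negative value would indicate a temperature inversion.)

9.2°C/km

Γ = −ΔT/Δz = (2.2 − (-25.4)) / (3800 − 800) m
  = 27.6°C / 3 km = 9.2°C/km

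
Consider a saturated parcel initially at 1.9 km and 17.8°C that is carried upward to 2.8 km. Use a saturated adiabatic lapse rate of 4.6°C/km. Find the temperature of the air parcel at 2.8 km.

13.66°C

From 1900 m to 2800 m (saturated adiabatic): cools by 4.6 × 0.9 = 4.14°C, giving 13.66°C.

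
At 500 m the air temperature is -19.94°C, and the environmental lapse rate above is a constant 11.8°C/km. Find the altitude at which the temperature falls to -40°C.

Height above start = (-19.94 − (-40)) / 11.8 = 1.7 km
Altitude = 500 m + 1700 m = 2200 m

2200 m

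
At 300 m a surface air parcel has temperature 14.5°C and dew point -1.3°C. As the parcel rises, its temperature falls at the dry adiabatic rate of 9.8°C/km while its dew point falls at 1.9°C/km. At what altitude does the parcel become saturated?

T and T_d converge at 9.8 − 1.9 = 7.9°C per km
Height above start = (14.5 − (-1.3)) / 7.9 = 2 km
LCL altitude = 300 m + 2000 m = 2300 m

2300 m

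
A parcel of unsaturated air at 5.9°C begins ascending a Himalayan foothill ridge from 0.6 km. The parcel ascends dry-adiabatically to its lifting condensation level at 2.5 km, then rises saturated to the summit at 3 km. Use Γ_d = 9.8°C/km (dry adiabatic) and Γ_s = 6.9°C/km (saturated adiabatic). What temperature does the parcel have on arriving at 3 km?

-16.17°C

600 → 2500 m (dry, 9.8°C/km): ΔT = -9.8 × 1.9 = -18.62°C → T = -12.72°C
2500 → 3000 m (saturated, 6.9°C/km): ΔT = -6.9 × 0.5 = -3.45°C → T = -16.17°C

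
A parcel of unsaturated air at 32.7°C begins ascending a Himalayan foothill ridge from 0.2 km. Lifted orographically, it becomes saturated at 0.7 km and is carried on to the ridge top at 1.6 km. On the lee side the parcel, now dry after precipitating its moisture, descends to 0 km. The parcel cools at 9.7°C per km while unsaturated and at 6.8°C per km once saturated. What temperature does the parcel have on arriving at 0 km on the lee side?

37.25°C

200 → 700 m (dry, 9.7°C/km): ΔT = -9.7 × 0.5 = -4.85°C → T = 27.85°C
700 → 1600 m (saturated, 6.8°C/km): ΔT = -6.8 × 0.9 = -6.12°C → T = 21.73°C
1600 → 0 m (dry descent, 9.7°C/km): ΔT = +9.7 × 1.6 = +15.52°C → T = 37.25°C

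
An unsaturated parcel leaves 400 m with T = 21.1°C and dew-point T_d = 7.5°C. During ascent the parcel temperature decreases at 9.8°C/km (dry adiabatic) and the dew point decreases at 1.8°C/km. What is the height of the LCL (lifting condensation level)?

2100 m

T and T_d converge at 9.8 − 1.8 = 8°C per km
Height above start = (21.1 − 7.5) / 8 = 1.7 km
LCL altitude = 400 m + 1700 m = 2100 m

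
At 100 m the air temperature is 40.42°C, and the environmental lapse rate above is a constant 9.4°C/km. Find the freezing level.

4400 m

Height above start = (40.42 − 0) / 9.4 = 4.3 km
Altitude = 100 m + 4300 m = 4400 m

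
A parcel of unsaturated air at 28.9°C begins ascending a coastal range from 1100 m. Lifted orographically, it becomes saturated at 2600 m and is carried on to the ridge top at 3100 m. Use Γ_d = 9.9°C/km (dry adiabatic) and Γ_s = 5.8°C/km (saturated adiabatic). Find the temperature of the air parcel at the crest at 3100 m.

11.15°C

1100–2600 m, dry: Δz = 1.5 km ⇒ ΔT = -14.85°C; T = 14.05°C
2600–3100 m, saturated: Δz = 0.5 km ⇒ ΔT = -2.9°C; T = 11.15°C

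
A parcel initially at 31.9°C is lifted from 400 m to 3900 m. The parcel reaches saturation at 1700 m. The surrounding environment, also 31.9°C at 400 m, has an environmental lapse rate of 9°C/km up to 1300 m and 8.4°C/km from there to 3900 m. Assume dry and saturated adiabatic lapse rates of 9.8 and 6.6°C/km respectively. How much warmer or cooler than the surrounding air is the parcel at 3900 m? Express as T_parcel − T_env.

+2.68°C (parcel warmer than environment)

Parcel:
  400–1700 m, dry: Δz = 1.3 km ⇒ ΔT = -12.74°C; T = 19.16°C
  1700–3900 m, saturated: Δz = 2.2 km ⇒ ΔT = -14.52°C; T = 4.64°C
Environment:
  400–1300 m, environment, lower layer: Δz = 0.9 km ⇒ ΔT = -8.1°C; T = 23.8°C
  1300–3900 m, environment, upper layer: Δz = 2.6 km ⇒ ΔT = -21.84°C; T = 1.96°C
T_parcel − T_env = 4.64 − 1.96 = +2.68°C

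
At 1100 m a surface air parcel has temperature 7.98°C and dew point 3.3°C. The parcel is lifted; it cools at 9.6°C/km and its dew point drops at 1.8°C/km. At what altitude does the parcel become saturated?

T and T_d converge at 9.6 − 1.8 = 7.8°C per km
Height above start = (7.98 − 3.3) / 7.8 = 0.6 km
LCL altitude = 1100 m + 600 m = 1700 m

1700 m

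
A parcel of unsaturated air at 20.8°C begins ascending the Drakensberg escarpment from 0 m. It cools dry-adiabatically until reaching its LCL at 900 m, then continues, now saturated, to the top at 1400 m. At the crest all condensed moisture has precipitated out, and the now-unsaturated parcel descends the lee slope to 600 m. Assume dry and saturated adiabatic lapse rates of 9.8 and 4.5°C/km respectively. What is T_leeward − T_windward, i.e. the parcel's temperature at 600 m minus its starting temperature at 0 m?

-3.23°C

0–900 m, dry: Δz = 0.9 km ⇒ ΔT = -8.82°C; T = 11.98°C
900–1400 m, saturated: Δz = 0.5 km ⇒ ΔT = -2.25°C; T = 9.73°C
1400–600 m, dry descent: Δz = 0.8 km ⇒ ΔT = +7.84°C; T = 17.57°C
Net change vs windward start: 17.57 − 20.8 = -3.23°C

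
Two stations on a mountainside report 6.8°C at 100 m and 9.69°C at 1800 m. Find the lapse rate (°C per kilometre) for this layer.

-1.7°C/km

Γ = −ΔT/Δz = (6.8 − 9.69) / (1800 − 100) m
  = -2.89°C / 1.7 km = -1.7°C/km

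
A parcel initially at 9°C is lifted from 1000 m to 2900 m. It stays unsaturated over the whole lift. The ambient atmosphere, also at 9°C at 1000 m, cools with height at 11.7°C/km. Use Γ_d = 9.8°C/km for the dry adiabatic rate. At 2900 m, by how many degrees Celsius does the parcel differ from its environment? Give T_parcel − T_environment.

Parcel:
  1000–2900 m, dry: Δz = 1.9 km ⇒ ΔT = -18.62°C; T = -9.62°C
Environment:
  1000–2900 m, environment: Δz = 1.9 km ⇒ ΔT = -22.23°C; T = -13.23°C
T_parcel − T_env = -9.62 − (-13.23) = +3.61°C

+3.61°C (parcel warmer than environment)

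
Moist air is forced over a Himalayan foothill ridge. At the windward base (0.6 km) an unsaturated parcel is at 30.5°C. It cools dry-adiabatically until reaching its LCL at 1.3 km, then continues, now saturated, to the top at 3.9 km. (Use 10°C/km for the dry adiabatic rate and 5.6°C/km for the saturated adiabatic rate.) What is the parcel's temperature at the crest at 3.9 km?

8.94°C

From 600 m to 1300 m (dry): cools by 10 × 0.7 = 7°C, giving 23.5°C.
From 1300 m to 3900 m (saturated): cools by 5.6 × 2.6 = 14.56°C, giving 8.94°C.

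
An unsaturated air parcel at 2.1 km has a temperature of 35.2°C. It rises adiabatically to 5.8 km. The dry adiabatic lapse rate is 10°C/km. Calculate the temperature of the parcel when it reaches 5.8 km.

-1.8°C

2100 → 5800 m (dry adiabatic, 10°C/km): ΔT = -10 × 3.7 = -37°C → T = -1.8°C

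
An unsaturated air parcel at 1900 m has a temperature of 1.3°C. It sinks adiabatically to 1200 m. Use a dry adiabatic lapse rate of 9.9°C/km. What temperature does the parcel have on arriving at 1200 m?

8.23°C

1900 → 1200 m (dry adiabatic, 9.9°C/km): ΔT = +9.9 × 0.7 = +6.93°C → T = 8.23°C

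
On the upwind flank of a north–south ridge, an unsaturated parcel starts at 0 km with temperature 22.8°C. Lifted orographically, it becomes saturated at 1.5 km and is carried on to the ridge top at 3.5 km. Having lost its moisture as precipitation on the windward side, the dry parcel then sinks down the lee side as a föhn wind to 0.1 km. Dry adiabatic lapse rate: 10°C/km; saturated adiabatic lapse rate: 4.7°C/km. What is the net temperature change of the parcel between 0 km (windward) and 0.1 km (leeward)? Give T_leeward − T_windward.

Dry to 1500 m: -10 × 1.5 km = -15°C, so T = 7.8°C.
Saturated to 3500 m: -4.7 × 2 km = -9.4°C, so T = -1.6°C.
Dry descent to 100 m: +10 × 3.4 km = +34°C, so T = 32.4°C.
Net change vs windward start: 32.4 − 22.8 = +9.6°C

+9.6°C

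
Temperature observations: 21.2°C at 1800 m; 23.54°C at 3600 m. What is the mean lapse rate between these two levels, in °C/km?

Γ = −ΔT/Δz = (21.2 − 23.54) / (3600 − 1800) m
  = -2.34°C / 1.8 km = -1.3°C/km

-1.3°C/km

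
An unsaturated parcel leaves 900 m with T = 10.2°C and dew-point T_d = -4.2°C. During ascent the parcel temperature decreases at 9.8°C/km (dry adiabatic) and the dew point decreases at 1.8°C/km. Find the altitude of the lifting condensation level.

2700 m

T and T_d converge at 9.8 − 1.8 = 8°C per km
Height above start = (10.2 − (-4.2)) / 8 = 1.8 km
LCL altitude = 900 m + 1800 m = 2700 m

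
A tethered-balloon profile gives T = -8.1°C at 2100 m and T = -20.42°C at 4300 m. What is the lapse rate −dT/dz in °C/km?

5.6°C/km

Γ = −ΔT/Δz = (-8.1 − (-20.42)) / (4300 − 2100) m
  = 12.32°C / 2.2 km = 5.6°C/km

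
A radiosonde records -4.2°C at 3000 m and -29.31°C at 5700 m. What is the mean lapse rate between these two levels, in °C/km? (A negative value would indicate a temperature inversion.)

9.3°C/km

Γ = −ΔT/Δz = (-4.2 − (-29.31)) / (5700 − 3000) m
  = 25.11°C / 2.7 km = 9.3°C/km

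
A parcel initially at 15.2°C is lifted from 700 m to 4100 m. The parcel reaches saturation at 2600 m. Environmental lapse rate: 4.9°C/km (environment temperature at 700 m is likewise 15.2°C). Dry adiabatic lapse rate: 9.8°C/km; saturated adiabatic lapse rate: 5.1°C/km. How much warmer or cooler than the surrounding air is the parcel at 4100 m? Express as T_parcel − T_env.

Parcel:
  From 700 m to 2600 m (dry): cools by 9.8 × 1.9 = 18.62°C, giving -3.42°C.
  From 2600 m to 4100 m (saturated): cools by 5.1 × 1.5 = 7.65°C, giving -11.07°C.
Environment:
  From 700 m to 4100 m (environment): cools by 4.9 × 3.4 = 16.66°C, giving -1.46°C.
T_parcel − T_env = -11.07 − (-1.46) = -9.61°C

-9.61°C (parcel cooler than environment)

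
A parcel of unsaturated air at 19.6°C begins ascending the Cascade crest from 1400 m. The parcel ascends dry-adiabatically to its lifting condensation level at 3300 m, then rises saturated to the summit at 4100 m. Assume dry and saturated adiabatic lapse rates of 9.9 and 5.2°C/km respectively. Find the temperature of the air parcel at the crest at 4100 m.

-3.37°C

1400–3300 m, dry: Δz = 1.9 km ⇒ ΔT = -18.81°C; T = 0.79°C
3300–4100 m, saturated: Δz = 0.8 km ⇒ ΔT = -4.16°C; T = -3.37°C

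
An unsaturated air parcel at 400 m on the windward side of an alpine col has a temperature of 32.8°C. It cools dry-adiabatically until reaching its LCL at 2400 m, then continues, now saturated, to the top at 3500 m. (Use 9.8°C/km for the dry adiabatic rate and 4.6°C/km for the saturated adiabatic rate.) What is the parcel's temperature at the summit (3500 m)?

From 400 m to 2400 m (dry): cools by 9.8 × 2 = 19.6°C, giving 13.2°C.
From 2400 m to 3500 m (saturated): cools by 4.6 × 1.1 = 5.06°C, giving 8.14°C.

8.14°C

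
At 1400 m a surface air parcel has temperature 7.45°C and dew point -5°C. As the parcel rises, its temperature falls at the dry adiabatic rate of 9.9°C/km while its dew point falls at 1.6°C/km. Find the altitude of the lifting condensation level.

T and T_d converge at 9.9 − 1.6 = 8.3°C per km
Height above start = (7.45 − (-5)) / 8.3 = 1.5 km
LCL altitude = 1400 m + 1500 m = 2900 m

2900 m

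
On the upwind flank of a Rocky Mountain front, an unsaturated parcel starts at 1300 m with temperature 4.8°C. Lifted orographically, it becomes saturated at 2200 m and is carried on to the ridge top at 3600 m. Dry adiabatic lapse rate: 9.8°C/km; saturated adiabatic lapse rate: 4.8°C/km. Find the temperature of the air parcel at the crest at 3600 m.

1300–2200 m, dry: Δz = 0.9 km ⇒ ΔT = -8.82°C; T = -4.02°C
2200–3600 m, saturated: Δz = 1.4 km ⇒ ΔT = -6.72°C; T = -10.74°C

-10.74°C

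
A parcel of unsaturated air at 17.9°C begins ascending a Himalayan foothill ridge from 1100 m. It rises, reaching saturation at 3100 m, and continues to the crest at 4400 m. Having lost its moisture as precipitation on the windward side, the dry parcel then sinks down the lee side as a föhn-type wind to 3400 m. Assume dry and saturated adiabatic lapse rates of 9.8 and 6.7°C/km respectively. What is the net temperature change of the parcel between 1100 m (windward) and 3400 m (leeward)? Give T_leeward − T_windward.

-18.51°C

Dry to 3100 m: -9.8 × 2 km = -19.6°C, so T = -1.7°C.
Saturated to 4400 m: -6.7 × 1.3 km = -8.71°C, so T = -10.41°C.
Dry descent to 3400 m: +9.8 × 1 km = +9.8°C, so T = -0.61°C.
Net change vs windward start: -0.61 − 17.9 = -18.51°C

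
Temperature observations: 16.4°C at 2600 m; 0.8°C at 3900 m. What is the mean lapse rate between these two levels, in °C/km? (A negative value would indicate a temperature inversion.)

Γ = −ΔT/Δz = (16.4 − 0.8) / (3900 − 2600) m
  = 15.6°C / 1.3 km = 12°C/km

12°C/km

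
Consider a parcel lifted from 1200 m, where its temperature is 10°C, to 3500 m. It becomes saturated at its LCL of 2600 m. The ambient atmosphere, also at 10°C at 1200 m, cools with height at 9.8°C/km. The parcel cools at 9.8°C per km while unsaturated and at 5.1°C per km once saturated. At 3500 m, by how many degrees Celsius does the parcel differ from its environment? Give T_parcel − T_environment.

Parcel:
  1200–2600 m, dry: Δz = 1.4 km ⇒ ΔT = -13.72°C; T = -3.72°C
  2600–3500 m, saturated: Δz = 0.9 km ⇒ ΔT = -4.59°C; T = -8.31°C
Environment:
  1200–3500 m, environment: Δz = 2.3 km ⇒ ΔT = -22.54°C; T = -12.54°C
T_parcel − T_env = -8.31 − (-12.54) = +4.23°C

+4.23°C (parcel warmer than environment)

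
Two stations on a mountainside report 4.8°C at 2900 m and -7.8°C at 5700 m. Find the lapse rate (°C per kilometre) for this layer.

4.5°C/km

Γ = −ΔT/Δz = (4.8 − (-7.8)) / (5700 − 2900) m
  = 12.6°C / 2.8 km = 4.5°C/km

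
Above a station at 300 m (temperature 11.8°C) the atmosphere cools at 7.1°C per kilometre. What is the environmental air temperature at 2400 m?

From 300 m to 2400 m (environmental): cools by 7.1 × 2.1 = 14.91°C, giving -3.11°C.

-3.11°C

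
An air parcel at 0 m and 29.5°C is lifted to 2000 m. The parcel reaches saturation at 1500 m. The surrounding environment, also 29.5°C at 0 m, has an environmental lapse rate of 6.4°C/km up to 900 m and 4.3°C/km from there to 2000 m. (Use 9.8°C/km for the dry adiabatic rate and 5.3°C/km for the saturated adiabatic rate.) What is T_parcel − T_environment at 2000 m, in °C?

-6.86°C (parcel cooler than environment)

Parcel:
  From 0 m to 1500 m (dry): cools by 9.8 × 1.5 = 14.7°C, giving 14.8°C.
  From 1500 m to 2000 m (saturated): cools by 5.3 × 0.5 = 2.65°C, giving 12.15°C.
Environment:
  From 0 m to 900 m (environment, lower layer): cools by 6.4 × 0.9 = 5.76°C, giving 23.74°C.
  From 900 m to 2000 m (environment, upper layer): cools by 4.3 × 1.1 = 4.73°C, giving 19.01°C.
T_parcel − T_env = 12.15 − 19.01 = -6.86°C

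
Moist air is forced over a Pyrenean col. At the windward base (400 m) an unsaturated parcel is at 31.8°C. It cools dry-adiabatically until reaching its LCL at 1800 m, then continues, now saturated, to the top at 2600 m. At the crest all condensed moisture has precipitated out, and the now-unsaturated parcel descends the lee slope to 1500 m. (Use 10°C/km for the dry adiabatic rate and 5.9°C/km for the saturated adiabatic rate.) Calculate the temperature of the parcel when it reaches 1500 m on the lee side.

Dry to 1800 m: -10 × 1.4 km = -14°C, so T = 17.8°C.
Saturated to 2600 m: -5.9 × 0.8 km = -4.72°C, so T = 13.08°C.
Dry descent to 1500 m: +10 × 1.1 km = +11°C, so T = 24.08°C.

24.08°C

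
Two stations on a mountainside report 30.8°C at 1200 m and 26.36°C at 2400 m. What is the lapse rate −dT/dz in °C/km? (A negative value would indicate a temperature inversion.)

Γ = −ΔT/Δz = (30.8 − 26.36) / (2400 − 1200) m
  = 4.44°C / 1.2 km = 3.7°C/km

3.7°C/km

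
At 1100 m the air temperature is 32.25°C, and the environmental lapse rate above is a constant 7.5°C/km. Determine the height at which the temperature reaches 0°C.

Height above start = (32.25 − 0) / 7.5 = 4.3 km
Altitude = 1100 m + 4300 m = 5400 m

5400 m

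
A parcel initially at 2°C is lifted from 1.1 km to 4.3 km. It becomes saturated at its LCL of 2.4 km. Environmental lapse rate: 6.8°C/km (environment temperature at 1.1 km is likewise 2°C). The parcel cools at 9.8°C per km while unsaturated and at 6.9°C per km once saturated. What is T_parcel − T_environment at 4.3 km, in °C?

Parcel:
  1100–2400 m, dry: Δz = 1.3 km ⇒ ΔT = -12.74°C; T = -10.74°C
  2400–4300 m, saturated: Δz = 1.9 km ⇒ ΔT = -13.11°C; T = -23.85°C
Environment:
  1100–4300 m, environment: Δz = 3.2 km ⇒ ΔT = -21.76°C; T = -19.76°C
T_parcel − T_env = -23.85 − (-19.76) = -4.09°C

-4.09°C (parcel cooler than environment)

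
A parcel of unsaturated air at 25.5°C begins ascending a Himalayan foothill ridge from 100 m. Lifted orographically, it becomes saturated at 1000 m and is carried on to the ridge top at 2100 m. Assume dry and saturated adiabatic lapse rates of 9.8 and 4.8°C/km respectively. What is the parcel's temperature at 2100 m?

11.4°C

100–1000 m, dry: Δz = 0.9 km ⇒ ΔT = -8.82°C; T = 16.68°C
1000–2100 m, saturated: Δz = 1.1 km ⇒ ΔT = -5.28°C; T = 11.4°C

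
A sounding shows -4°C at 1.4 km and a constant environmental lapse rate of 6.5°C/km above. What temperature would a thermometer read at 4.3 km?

-22.85°C

1400–4300 m, environmental: Δz = 2.9 km ⇒ ΔT = -18.85°C; T = -22.85°C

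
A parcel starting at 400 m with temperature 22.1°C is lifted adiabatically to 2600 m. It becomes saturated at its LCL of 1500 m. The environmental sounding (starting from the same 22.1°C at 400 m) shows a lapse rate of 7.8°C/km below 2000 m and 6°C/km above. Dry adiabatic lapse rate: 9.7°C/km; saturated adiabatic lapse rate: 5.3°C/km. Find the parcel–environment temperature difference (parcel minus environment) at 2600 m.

Parcel:
  Dry to 1500 m: -9.7 × 1.1 km = -10.67°C, so T = 11.43°C.
  Saturated to 2600 m: -5.3 × 1.1 km = -5.83°C, so T = 5.6°C.
Environment:
  Environment, lower layer to 2000 m: -7.8 × 1.6 km = -12.48°C, so T = 9.62°C.
  Environment, upper layer to 2600 m: -6 × 0.6 km = -3.6°C, so T = 6.02°C.
T_parcel − T_env = 5.6 − 6.02 = -0.42°C

-0.42°C (parcel cooler than environment)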